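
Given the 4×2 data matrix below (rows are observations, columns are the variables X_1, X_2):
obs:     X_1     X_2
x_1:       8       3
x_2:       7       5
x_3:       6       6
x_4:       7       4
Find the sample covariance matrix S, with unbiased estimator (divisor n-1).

Step 1 — column means:
  mean(X_1) = (8 + 7 + 6 + 7) / 4 = 28/4 = 7
  mean(X_2) = (3 + 5 + 6 + 4) / 4 = 18/4 = 4.5

Step 2 — sample covariance S[i,j] = (1/(n-1)) · Σ_k (x_{k,i} - mean_i) · (x_{k,j} - mean_j), with n-1 = 3.
  S[X_1,X_1] = ((1)·(1) + (0)·(0) + (-1)·(-1) + (0)·(0)) / 3 = 2/3 = 0.6667
  S[X_1,X_2] = ((1)·(-1.5) + (0)·(0.5) + (-1)·(1.5) + (0)·(-0.5)) / 3 = -3/3 = -1
  S[X_2,X_2] = ((-1.5)·(-1.5) + (0.5)·(0.5) + (1.5)·(1.5) + (-0.5)·(-0.5)) / 3 = 5/3 = 1.6667

S is symmetric (S[j,i] = S[i,j]). Assembling:

S = [[0.6667, -1],
 [-1, 1.6667]]


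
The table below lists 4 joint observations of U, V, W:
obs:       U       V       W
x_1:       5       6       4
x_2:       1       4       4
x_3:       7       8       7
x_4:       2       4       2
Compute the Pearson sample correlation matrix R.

Step 1 — column means:
  mean(U) = (5 + 1 + 7 + 2) / 4 = 15/4 = 3.75
  mean(V) = (6 + 4 + 8 + 4) / 4 = 22/4 = 5.5
  mean(W) = (4 + 4 + 7 + 2) / 4 = 17/4 = 4.25

Step 2 — sample variances and covariances s[i,j] = (1/(n-1)) · Σ_k (x_{k,i} - mean_i) · (x_{k,j} - mean_j), with n-1 = 3:
  s[U,U] = ((1.25)·(1.25) + (-2.75)·(-2.75) + (3.25)·(3.25) + (-1.75)·(-1.75)) / 3 = 22.75/3 = 7.5833
  s[U,V] = ((1.25)·(0.5) + (-2.75)·(-1.5) + (3.25)·(2.5) + (-1.75)·(-1.5)) / 3 = 15.5/3 = 5.1667
  s[U,W] = ((1.25)·(-0.25) + (-2.75)·(-0.25) + (3.25)·(2.75) + (-1.75)·(-2.25)) / 3 = 13.25/3 = 4.4167
  s[V,V] = ((0.5)·(0.5) + (-1.5)·(-1.5) + (2.5)·(2.5) + (-1.5)·(-1.5)) / 3 = 11/3 = 3.6667
  s[V,W] = ((0.5)·(-0.25) + (-1.5)·(-0.25) + (2.5)·(2.75) + (-1.5)·(-2.25)) / 3 = 10.5/3 = 3.5
  s[W,W] = ((-0.25)·(-0.25) + (-0.25)·(-0.25) + (2.75)·(2.75) + (-2.25)·(-2.25)) / 3 = 12.75/3 = 4.25
  Sample standard deviations s_i = √(s[i,i]):
  s(U) = √(7.5833) = 2.7538
  s(V) = √(3.6667) = 1.9149
  s(W) = √(4.25) = 2.0616

Step 3 — r_{ij} = s_{ij} / (s_i · s_j):
  r[U,U] = 1 (diagonal).
  r[U,V] = 5.1667 / (2.7538 · 1.9149) = 5.1667 / 5.2731 = 0.9798
  r[U,W] = 4.4167 / (2.7538 · 2.0616) = 4.4167 / 5.6771 = 0.778
  r[V,V] = 1 (diagonal).
  r[V,W] = 3.5 / (1.9149 · 2.0616) = 3.5 / 3.9476 = 0.8866
  r[W,W] = 1 (diagonal).

R is symmetric with unit diagonal. Assembling:

R = [[1, 0.9798, 0.778],
 [0.9798, 1, 0.8866],
 [0.778, 0.8866, 1]]


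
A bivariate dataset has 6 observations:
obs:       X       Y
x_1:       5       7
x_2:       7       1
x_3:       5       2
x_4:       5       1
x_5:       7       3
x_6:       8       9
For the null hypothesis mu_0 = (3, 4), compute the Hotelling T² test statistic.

Step 1 — sample mean vector:
  mean(X) = (5 + 7 + 5 + 5 + 7 + 8) / 6 = 37/6 = 6.1667
  mean(Y) = (7 + 1 + 2 + 1 + 3 + 9) / 6 = 23/6 = 3.8333
  x̄ = (6.1667, 3.8333),  deviation x̄ - mu_0 = (6.1667, 3.8333) - (3, 4) = (3.1667, -0.1667).

Step 2 — sample covariance matrix, S[i,j] = (1/(n-1)) · Σ_k (x_{k,i} - mean_i) · (x_{k,j} - mean_j), divisor n-1 = 5:
  S[X,X] = ((-1.1667)·(-1.1667) + (0.8333)·(0.8333) + (-1.1667)·(-1.1667) + (-1.1667)·(-1.1667) + (0.8333)·(0.8333) + (1.8333)·(1.8333)) / 5 = 8.8333/5 = 1.7667
  S[X,Y] = ((-1.1667)·(3.1667) + (0.8333)·(-2.8333) + (-1.1667)·(-1.8333) + (-1.1667)·(-2.8333) + (0.8333)·(-0.8333) + (1.8333)·(5.1667)) / 5 = 8.1667/5 = 1.6333
  S[Y,Y] = ((3.1667)·(3.1667) + (-2.8333)·(-2.8333) + (-1.8333)·(-1.8333) + (-2.8333)·(-2.8333) + (-0.8333)·(-0.8333) + (5.1667)·(5.1667)) / 5 = 56.8333/5 = 11.3667
  S = [[1.7667, 1.6333],
 [1.6333, 11.3667]].

Step 3 — invert S. det(S) = 1.7667·11.3667 - (1.6333)² = 17.4133.
  S^{-1} = (1/det) · [[d, -b], [-b, a]] = [[0.6528, -0.0938],
 [-0.0938, 0.1015]].

Step 4 — quadratic form (x̄ - mu_0)^T · S^{-1} · (x̄ - mu_0):
  S^{-1} · (x̄ - mu_0) = (2.0827, -0.3139),
  (x̄ - mu_0)^T · [...] = (3.1667)·(2.0827) + (-0.1667)·(-0.3139) = 6.6475.

Step 5 — scale by n: T² = 6 · 6.6475 = 39.8851.

T² ≈ 39.8851


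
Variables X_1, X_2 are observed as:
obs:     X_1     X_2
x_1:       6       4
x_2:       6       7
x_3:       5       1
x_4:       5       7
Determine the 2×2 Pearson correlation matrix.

Step 1 — column means:
  mean(X_1) = (6 + 6 + 5 + 5) / 4 = 22/4 = 5.5
  mean(X_2) = (4 + 7 + 1 + 7) / 4 = 19/4 = 4.75

Step 2 — sample variances and covariances s[i,j] = (1/(n-1)) · Σ_k (x_{k,i} - mean_i) · (x_{k,j} - mean_j), with n-1 = 3:
  s[X_1,X_1] = ((0.5)·(0.5) + (0.5)·(0.5) + (-0.5)·(-0.5) + (-0.5)·(-0.5)) / 3 = 1/3 = 0.3333
  s[X_1,X_2] = ((0.5)·(-0.75) + (0.5)·(2.25) + (-0.5)·(-3.75) + (-0.5)·(2.25)) / 3 = 1.5/3 = 0.5
  s[X_2,X_2] = ((-0.75)·(-0.75) + (2.25)·(2.25) + (-3.75)·(-3.75) + (2.25)·(2.25)) / 3 = 24.75/3 = 8.25
  Sample standard deviations s_i = √(s[i,i]):
  s(X_1) = √(0.3333) = 0.5774
  s(X_2) = √(8.25) = 2.8723

Step 3 — r_{ij} = s_{ij} / (s_i · s_j):
  r[X_1,X_1] = 1 (diagonal).
  r[X_1,X_2] = 0.5 / (0.5774 · 2.8723) = 0.5 / 1.6583 = 0.3015
  r[X_2,X_2] = 1 (diagonal).

R is symmetric with unit diagonal. Assembling:

R = [[1, 0.3015],
 [0.3015, 1]]


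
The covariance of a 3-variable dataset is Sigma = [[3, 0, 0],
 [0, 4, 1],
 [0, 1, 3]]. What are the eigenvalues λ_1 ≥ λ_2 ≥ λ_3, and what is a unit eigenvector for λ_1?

Step 1 — characteristic polynomial p(λ) = det(λI - Sigma) = λ³ - tr·λ² + c_1·λ - det, where tr = trace, c_1 = sum of the principal 2×2 minors, det = det(Sigma):
  tr = 3 + 4 + 3 = 10,
  c_1 = (3·4 - (0)²) + (3·3 - (0)²) + (4·3 - (1)²) = 12 + 9 + 11 = 32,
  det = 3·(4·3 - (1)²) - (0)·((0)·3 - (1)·(0)) + (0)·((0)·(1) - 4·(0)) = 3·(11) - (0)·(0) + (0)·(0) = 33.
  So p(λ) = λ³ - 10λ² + 32λ - 33.
Step 2 — look for an integer root (rational root theorem: any rational root is an integer divisor of 33). Testing λ = 3:
  p(3) = 27 - 90 + 96 - 33 = 0  ✓
  Dividing out (λ - 3): p(λ) = (λ - 3)(λ² - 7λ + 11).
Step 3 — remaining eigenvalues from the quadratic λ² - 7λ + 11 = 0:
  Δ = 7² - 4·11 = 49 - 44 = 5,  λ = (7 ± √5)/2 = (7 ± 2.2361)/2 ≈ 4.618 or 2.382.
  Sorted: λ_1 = 4.618,  λ_2 = 3,  λ_3 = 2.382  (check: sum = 10 = tr ✓).

Step 4 — unit eigenvector for λ_1 ≈ 4.618: v spans the null space of (Sigma - λ_1 I), whose rows are
  r_1 = (-1.618, 0, 0),  r_2 = (0, -0.618, 1),  r_3 = (0, 1, -1.618).
  v is orthogonal to every row, so take v ∝ r_1 × r_2 = ((0)·(1) - (0)·(-0.618), (0)·(0) - (-1.618)·(1), (-1.618)·(-0.618) - (0)·(0)) ≈ (0, 1.618, 1).
  Let u = (0, 1.618, 1).
  ||u|| = √((0)² + (1.618)² + (1)²) = √(3.618) ≈ 1.9021,  v_1 = u/||u|| ≈ (0, 0.8507, 0.5257) (||v_1|| = 1).

λ_1 = 4.618,  λ_2 = 3,  λ_3 = 2.382;  v_1 ≈ (0, 0.8507, 0.5257)


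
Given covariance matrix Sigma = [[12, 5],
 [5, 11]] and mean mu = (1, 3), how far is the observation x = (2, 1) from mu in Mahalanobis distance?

Step 1 — centre the observation: (x - mu) = (1, -2).

Step 2 — invert Sigma. det(Sigma) = 12·11 - (5)² = 107.
  Sigma^{-1} = (1/det) · [[d, -b], [-b, a]] = [[0.1028, -0.0467],
 [-0.0467, 0.1121]].

Step 3 — form the quadratic (x - mu)^T · Sigma^{-1} · (x - mu):
  Sigma^{-1} · (x - mu) = (0.1963, -0.271).
  (x - mu)^T · [Sigma^{-1} · (x - mu)] = (1)·(0.1963) + (-2)·(-0.271) = 0.7383.

Step 4 — take square root: d = √(0.7383) ≈ 0.8593.

d(x, mu) = √(0.7383) ≈ 0.8593


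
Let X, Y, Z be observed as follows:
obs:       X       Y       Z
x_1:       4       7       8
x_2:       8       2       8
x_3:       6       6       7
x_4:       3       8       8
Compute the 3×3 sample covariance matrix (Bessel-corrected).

Step 1 — column means:
  mean(X) = (4 + 8 + 6 + 3) / 4 = 21/4 = 5.25
  mean(Y) = (7 + 2 + 6 + 8) / 4 = 23/4 = 5.75
  mean(Z) = (8 + 8 + 7 + 8) / 4 = 31/4 = 7.75

Step 2 — sample covariance S[i,j] = (1/(n-1)) · Σ_k (x_{k,i} - mean_i) · (x_{k,j} - mean_j), with n-1 = 3.
  S[X,X] = ((-1.25)·(-1.25) + (2.75)·(2.75) + (0.75)·(0.75) + (-2.25)·(-2.25)) / 3 = 14.75/3 = 4.9167
  S[X,Y] = ((-1.25)·(1.25) + (2.75)·(-3.75) + (0.75)·(0.25) + (-2.25)·(2.25)) / 3 = -16.75/3 = -5.5833
  S[X,Z] = ((-1.25)·(0.25) + (2.75)·(0.25) + (0.75)·(-0.75) + (-2.25)·(0.25)) / 3 = -0.75/3 = -0.25
  S[Y,Y] = ((1.25)·(1.25) + (-3.75)·(-3.75) + (0.25)·(0.25) + (2.25)·(2.25)) / 3 = 20.75/3 = 6.9167
  S[Y,Z] = ((1.25)·(0.25) + (-3.75)·(0.25) + (0.25)·(-0.75) + (2.25)·(0.25)) / 3 = -0.25/3 = -0.0833
  S[Z,Z] = ((0.25)·(0.25) + (0.25)·(0.25) + (-0.75)·(-0.75) + (0.25)·(0.25)) / 3 = 0.75/3 = 0.25

S is symmetric (S[j,i] = S[i,j]). Assembling:

S = [[4.9167, -5.5833, -0.25],
 [-5.5833, 6.9167, -0.0833],
 [-0.25, -0.0833, 0.25]]


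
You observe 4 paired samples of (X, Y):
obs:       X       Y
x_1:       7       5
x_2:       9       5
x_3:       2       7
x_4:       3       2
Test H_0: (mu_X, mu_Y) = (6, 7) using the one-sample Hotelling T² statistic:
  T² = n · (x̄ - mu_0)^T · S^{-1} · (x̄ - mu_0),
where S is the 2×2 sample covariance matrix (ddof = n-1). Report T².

Step 1 — sample mean vector:
  mean(X) = (7 + 9 + 2 + 3) / 4 = 21/4 = 5.25
  mean(Y) = (5 + 5 + 7 + 2) / 4 = 19/4 = 4.75
  x̄ = (5.25, 4.75),  deviation x̄ - mu_0 = (5.25, 4.75) - (6, 7) = (-0.75, -2.25).

Step 2 — sample covariance matrix, S[i,j] = (1/(n-1)) · Σ_k (x_{k,i} - mean_i) · (x_{k,j} - mean_j), divisor n-1 = 3:
  S[X,X] = ((1.75)·(1.75) + (3.75)·(3.75) + (-3.25)·(-3.25) + (-2.25)·(-2.25)) / 3 = 32.75/3 = 10.9167
  S[X,Y] = ((1.75)·(0.25) + (3.75)·(0.25) + (-3.25)·(2.25) + (-2.25)·(-2.75)) / 3 = 0.25/3 = 0.0833
  S[Y,Y] = ((0.25)·(0.25) + (0.25)·(0.25) + (2.25)·(2.25) + (-2.75)·(-2.75)) / 3 = 12.75/3 = 4.25
  S = [[10.9167, 0.0833],
 [0.0833, 4.25]].

Step 3 — invert S. det(S) = 10.9167·4.25 - (0.0833)² = 46.3889.
  S^{-1} = (1/det) · [[d, -b], [-b, a]] = [[0.0916, -0.0018],
 [-0.0018, 0.2353]].

Step 4 — quadratic form (x̄ - mu_0)^T · S^{-1} · (x̄ - mu_0):
  S^{-1} · (x̄ - mu_0) = (-0.0647, -0.5281),
  (x̄ - mu_0)^T · [...] = (-0.75)·(-0.0647) + (-2.25)·(-0.5281) = 1.2368.

Step 5 — scale by n: T² = 4 · 1.2368 = 4.9473.

T² ≈ 4.9473


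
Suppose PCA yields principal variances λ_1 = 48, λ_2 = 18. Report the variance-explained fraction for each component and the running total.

Step 1 — total variance = trace(Sigma) = Σ λ_i = 48 + 18 = 66.

Step 2 — fraction explained by component i = λ_i / Σ λ:
  PC1: 48/66 = 0.7273
  PC2: 18/66 = 0.2727

Step 3 — cumulative fraction after k components = (λ_1 + ... + λ_k) / Σ λ:
  k = 1: 48/66 = 0.7273
  k = 2: (48 + 18)/66 = 66/66 = 1

Summary (fraction, with percent):

explained: PC1 0.7273 (72.73%), PC2 0.2727 (27.27%);  cumulative: 0.7273, 1


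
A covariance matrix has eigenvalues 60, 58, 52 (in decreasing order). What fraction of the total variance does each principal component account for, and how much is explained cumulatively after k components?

Step 1 — total variance = trace(Sigma) = Σ λ_i = 60 + 58 + 52 = 170.

Step 2 — fraction explained by component i = λ_i / Σ λ:
  PC1: 60/170 = 0.3529
  PC2: 58/170 = 0.3412
  PC3: 52/170 = 0.3059

Step 3 — cumulative fraction after k components = (λ_1 + ... + λ_k) / Σ λ:
  k = 1: 60/170 = 0.3529
  k = 2: (60 + 58)/170 = 118/170 = 0.6941
  k = 3: (60 + 58 + 52)/170 = 170/170 = 1

Summary (fraction, with percent):

explained: PC1 0.3529 (35.29%), PC2 0.3412 (34.12%), PC3 0.3059 (30.59%);  cumulative: 0.3529, 0.6941, 1


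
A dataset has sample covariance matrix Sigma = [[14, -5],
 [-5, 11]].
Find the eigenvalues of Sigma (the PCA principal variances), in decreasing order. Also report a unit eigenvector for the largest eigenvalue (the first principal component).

Step 1 — characteristic polynomial of 2×2 Sigma:
  det(Sigma - λI) = λ² - trace · λ + det = 0.
  trace = 14 + 11 = 25, det = 14·11 - (-5)² = 129.
Step 2 — discriminant:
  Δ = trace² - 4·det = 625 - 516 = 109.
Step 3 — eigenvalues:
  λ = (trace ± √Δ)/2 = (25 ± 10.4403)/2,
  λ_1 = 17.7202,  λ_2 = 7.2798.

Step 4 — unit eigenvector for λ_1: solve (Sigma - λ_1 I)v = 0. First row:
  (14 - 17.7202)·v_x + (-5)·v_y = 0, i.e. (-3.7202)·v_x + (-5)·v_y = 0,
  so v ∝ (b, λ_1 - a) = (-5, 3.7202); multiply by -1 so the first entry is positive: u = (5, -3.7202).
  ||u|| = √((5)² + (-3.7202)²) = √(38.8395) ≈ 6.2321,
  v_1 = u/||u|| ≈ (0.8023, -0.5969) (||v_1|| = 1).

λ_1 = 17.7202,  λ_2 = 7.2798;  v_1 ≈ (0.8023, -0.5969)


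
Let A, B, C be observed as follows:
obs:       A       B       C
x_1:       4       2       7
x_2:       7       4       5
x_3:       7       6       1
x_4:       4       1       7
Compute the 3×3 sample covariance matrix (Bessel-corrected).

Step 1 — column means:
  mean(A) = (4 + 7 + 7 + 4) / 4 = 22/4 = 5.5
  mean(B) = (2 + 4 + 6 + 1) / 4 = 13/4 = 3.25
  mean(C) = (7 + 5 + 1 + 7) / 4 = 20/4 = 5

Step 2 — sample covariance S[i,j] = (1/(n-1)) · Σ_k (x_{k,i} - mean_i) · (x_{k,j} - mean_j), with n-1 = 3.
  S[A,A] = ((-1.5)·(-1.5) + (1.5)·(1.5) + (1.5)·(1.5) + (-1.5)·(-1.5)) / 3 = 9/3 = 3
  S[A,B] = ((-1.5)·(-1.25) + (1.5)·(0.75) + (1.5)·(2.75) + (-1.5)·(-2.25)) / 3 = 10.5/3 = 3.5
  S[A,C] = ((-1.5)·(2) + (1.5)·(0) + (1.5)·(-4) + (-1.5)·(2)) / 3 = -12/3 = -4
  S[B,B] = ((-1.25)·(-1.25) + (0.75)·(0.75) + (2.75)·(2.75) + (-2.25)·(-2.25)) / 3 = 14.75/3 = 4.9167
  S[B,C] = ((-1.25)·(2) + (0.75)·(0) + (2.75)·(-4) + (-2.25)·(2)) / 3 = -18/3 = -6
  S[C,C] = ((2)·(2) + (0)·(0) + (-4)·(-4) + (2)·(2)) / 3 = 24/3 = 8

S is symmetric (S[j,i] = S[i,j]). Assembling:

S = [[3, 3.5, -4],
 [3.5, 4.9167, -6],
 [-4, -6, 8]]


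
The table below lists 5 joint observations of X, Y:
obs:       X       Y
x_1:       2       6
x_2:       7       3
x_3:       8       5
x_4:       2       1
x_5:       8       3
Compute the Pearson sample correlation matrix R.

Step 1 — column means:
  mean(X) = (2 + 7 + 8 + 2 + 8) / 5 = 27/5 = 5.4
  mean(Y) = (6 + 3 + 5 + 1 + 3) / 5 = 18/5 = 3.6

Step 2 — sample variances and covariances s[i,j] = (1/(n-1)) · Σ_k (x_{k,i} - mean_i) · (x_{k,j} - mean_j), with n-1 = 4:
  s[X,X] = ((-3.4)·(-3.4) + (1.6)·(1.6) + (2.6)·(2.6) + (-3.4)·(-3.4) + (2.6)·(2.6)) / 4 = 39.2/4 = 9.8
  s[X,Y] = ((-3.4)·(2.4) + (1.6)·(-0.6) + (2.6)·(1.4) + (-3.4)·(-2.6) + (2.6)·(-0.6)) / 4 = 1.8/4 = 0.45
  s[Y,Y] = ((2.4)·(2.4) + (-0.6)·(-0.6) + (1.4)·(1.4) + (-2.6)·(-2.6) + (-0.6)·(-0.6)) / 4 = 15.2/4 = 3.8
  Sample standard deviations s_i = √(s[i,i]):
  s(X) = √(9.8) = 3.1305
  s(Y) = √(3.8) = 1.9494

Step 3 — r_{ij} = s_{ij} / (s_i · s_j):
  r[X,X] = 1 (diagonal).
  r[X,Y] = 0.45 / (3.1305 · 1.9494) = 0.45 / 6.1025 = 0.0737
  r[Y,Y] = 1 (diagonal).

R is symmetric with unit diagonal. Assembling:

R = [[1, 0.0737],
 [0.0737, 1]]


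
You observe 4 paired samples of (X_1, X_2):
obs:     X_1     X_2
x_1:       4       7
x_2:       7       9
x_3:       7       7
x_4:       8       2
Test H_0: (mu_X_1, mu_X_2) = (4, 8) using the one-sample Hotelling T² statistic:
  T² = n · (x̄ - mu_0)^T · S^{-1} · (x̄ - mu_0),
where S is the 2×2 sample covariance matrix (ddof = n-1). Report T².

Step 1 — sample mean vector:
  mean(X_1) = (4 + 7 + 7 + 8) / 4 = 26/4 = 6.5
  mean(X_2) = (7 + 9 + 7 + 2) / 4 = 25/4 = 6.25
  x̄ = (6.5, 6.25),  deviation x̄ - mu_0 = (6.5, 6.25) - (4, 8) = (2.5, -1.75).

Step 2 — sample covariance matrix, S[i,j] = (1/(n-1)) · Σ_k (x_{k,i} - mean_i) · (x_{k,j} - mean_j), divisor n-1 = 3:
  S[X_1,X_1] = ((-2.5)·(-2.5) + (0.5)·(0.5) + (0.5)·(0.5) + (1.5)·(1.5)) / 3 = 9/3 = 3
  S[X_1,X_2] = ((-2.5)·(0.75) + (0.5)·(2.75) + (0.5)·(0.75) + (1.5)·(-4.25)) / 3 = -6.5/3 = -2.1667
  S[X_2,X_2] = ((0.75)·(0.75) + (2.75)·(2.75) + (0.75)·(0.75) + (-4.25)·(-4.25)) / 3 = 26.75/3 = 8.9167
  S = [[3, -2.1667],
 [-2.1667, 8.9167]].

Step 3 — invert S. det(S) = 3·8.9167 - (-2.1667)² = 22.0556.
  S^{-1} = (1/det) · [[d, -b], [-b, a]] = [[0.4043, 0.0982],
 [0.0982, 0.136]].

Step 4 — quadratic form (x̄ - mu_0)^T · S^{-1} · (x̄ - mu_0):
  S^{-1} · (x̄ - mu_0) = (0.8388, 0.0076),
  (x̄ - mu_0)^T · [...] = (2.5)·(0.8388) + (-1.75)·(0.0076) = 2.0838.

Step 5 — scale by n: T² = 4 · 2.0838 = 8.335.

T² ≈ 8.335


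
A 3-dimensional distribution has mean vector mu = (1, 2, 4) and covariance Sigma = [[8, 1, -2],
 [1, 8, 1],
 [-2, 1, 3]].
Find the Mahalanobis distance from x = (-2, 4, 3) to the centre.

Step 1 — centre the observation: (x - mu) = (-3, 2, -1).

Step 2 — invert Sigma (cofactor / det for 3×3, or solve directly):
  Sigma^{-1} = [[0.1586, -0.0345, 0.1172],
 [-0.0345, 0.1379, -0.069],
 [0.1172, -0.069, 0.4345]].

Step 3 — form the quadratic (x - mu)^T · Sigma^{-1} · (x - mu):
  Sigma^{-1} · (x - mu) = (-0.6621, 0.4483, -0.9241).
  (x - mu)^T · [Sigma^{-1} · (x - mu)] = (-3)·(-0.6621) + (2)·(0.4483) + (-1)·(-0.9241) = 3.8069.

Step 4 — take square root: d = √(3.8069) ≈ 1.9511.

d(x, mu) = √(3.8069) ≈ 1.9511


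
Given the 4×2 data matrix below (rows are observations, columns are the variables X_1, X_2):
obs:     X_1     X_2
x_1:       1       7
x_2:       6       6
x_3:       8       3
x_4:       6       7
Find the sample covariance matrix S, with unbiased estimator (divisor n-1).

Step 1 — column means:
  mean(X_1) = (1 + 6 + 8 + 6) / 4 = 21/4 = 5.25
  mean(X_2) = (7 + 6 + 3 + 7) / 4 = 23/4 = 5.75

Step 2 — sample covariance S[i,j] = (1/(n-1)) · Σ_k (x_{k,i} - mean_i) · (x_{k,j} - mean_j), with n-1 = 3.
  S[X_1,X_1] = ((-4.25)·(-4.25) + (0.75)·(0.75) + (2.75)·(2.75) + (0.75)·(0.75)) / 3 = 26.75/3 = 8.9167
  S[X_1,X_2] = ((-4.25)·(1.25) + (0.75)·(0.25) + (2.75)·(-2.75) + (0.75)·(1.25)) / 3 = -11.75/3 = -3.9167
  S[X_2,X_2] = ((1.25)·(1.25) + (0.25)·(0.25) + (-2.75)·(-2.75) + (1.25)·(1.25)) / 3 = 10.75/3 = 3.5833

S is symmetric (S[j,i] = S[i,j]). Assembling:

S = [[8.9167, -3.9167],
 [-3.9167, 3.5833]]


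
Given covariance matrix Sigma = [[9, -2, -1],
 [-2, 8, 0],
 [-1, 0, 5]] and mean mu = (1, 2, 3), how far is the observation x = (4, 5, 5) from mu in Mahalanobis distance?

Step 1 — centre the observation: (x - mu) = (3, 3, 2).

Step 2 — invert Sigma (cofactor / det for 3×3, or solve directly):
  Sigma^{-1} = [[0.1205, 0.0301, 0.0241],
 [0.0301, 0.1325, 0.006],
 [0.0241, 0.006, 0.2048]].

Step 3 — form the quadratic (x - mu)^T · Sigma^{-1} · (x - mu):
  Sigma^{-1} · (x - mu) = (0.5, 0.5, 0.5).
  (x - mu)^T · [Sigma^{-1} · (x - mu)] = (3)·(0.5) + (3)·(0.5) + (2)·(0.5) = 4.

Step 4 — take square root: d = √(4) ≈ 2.

d(x, mu) = √(4) ≈ 2


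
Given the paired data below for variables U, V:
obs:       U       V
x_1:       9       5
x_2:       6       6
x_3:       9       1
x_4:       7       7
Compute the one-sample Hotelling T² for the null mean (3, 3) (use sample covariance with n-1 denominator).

Step 1 — sample mean vector:
  mean(U) = (9 + 6 + 9 + 7) / 4 = 31/4 = 7.75
  mean(V) = (5 + 6 + 1 + 7) / 4 = 19/4 = 4.75
  x̄ = (7.75, 4.75),  deviation x̄ - mu_0 = (7.75, 4.75) - (3, 3) = (4.75, 1.75).

Step 2 — sample covariance matrix, S[i,j] = (1/(n-1)) · Σ_k (x_{k,i} - mean_i) · (x_{k,j} - mean_j), divisor n-1 = 3:
  S[U,U] = ((1.25)·(1.25) + (-1.75)·(-1.75) + (1.25)·(1.25) + (-0.75)·(-0.75)) / 3 = 6.75/3 = 2.25
  S[U,V] = ((1.25)·(0.25) + (-1.75)·(1.25) + (1.25)·(-3.75) + (-0.75)·(2.25)) / 3 = -8.25/3 = -2.75
  S[V,V] = ((0.25)·(0.25) + (1.25)·(1.25) + (-3.75)·(-3.75) + (2.25)·(2.25)) / 3 = 20.75/3 = 6.9167
  S = [[2.25, -2.75],
 [-2.75, 6.9167]].

Step 3 — invert S. det(S) = 2.25·6.9167 - (-2.75)² = 8.
  S^{-1} = (1/det) · [[d, -b], [-b, a]] = [[0.8646, 0.3437],
 [0.3438, 0.2812]].

Step 4 — quadratic form (x̄ - mu_0)^T · S^{-1} · (x̄ - mu_0):
  S^{-1} · (x̄ - mu_0) = (4.7083, 2.125),
  (x̄ - mu_0)^T · [...] = (4.75)·(4.7083) + (1.75)·(2.125) = 26.0833.

Step 5 — scale by n: T² = 4 · 26.0833 = 104.3333.

T² ≈ 104.3333


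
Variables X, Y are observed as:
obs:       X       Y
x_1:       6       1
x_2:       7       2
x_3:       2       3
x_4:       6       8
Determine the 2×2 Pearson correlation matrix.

Step 1 — column means:
  mean(X) = (6 + 7 + 2 + 6) / 4 = 21/4 = 5.25
  mean(Y) = (1 + 2 + 3 + 8) / 4 = 14/4 = 3.5

Step 2 — sample variances and covariances s[i,j] = (1/(n-1)) · Σ_k (x_{k,i} - mean_i) · (x_{k,j} - mean_j), with n-1 = 3:
  s[X,X] = ((0.75)·(0.75) + (1.75)·(1.75) + (-3.25)·(-3.25) + (0.75)·(0.75)) / 3 = 14.75/3 = 4.9167
  s[X,Y] = ((0.75)·(-2.5) + (1.75)·(-1.5) + (-3.25)·(-0.5) + (0.75)·(4.5)) / 3 = 0.5/3 = 0.1667
  s[Y,Y] = ((-2.5)·(-2.5) + (-1.5)·(-1.5) + (-0.5)·(-0.5) + (4.5)·(4.5)) / 3 = 29/3 = 9.6667
  Sample standard deviations s_i = √(s[i,i]):
  s(X) = √(4.9167) = 2.2174
  s(Y) = √(9.6667) = 3.1091

Step 3 — r_{ij} = s_{ij} / (s_i · s_j):
  r[X,X] = 1 (diagonal).
  r[X,Y] = 0.1667 / (2.2174 · 3.1091) = 0.1667 / 6.894 = 0.0242
  r[Y,Y] = 1 (diagonal).

R is symmetric with unit diagonal. Assembling:

R = [[1, 0.0242],
 [0.0242, 1]]


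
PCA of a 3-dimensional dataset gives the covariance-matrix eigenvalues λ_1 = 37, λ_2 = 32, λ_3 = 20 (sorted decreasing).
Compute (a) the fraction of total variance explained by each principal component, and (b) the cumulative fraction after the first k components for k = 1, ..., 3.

Step 1 — total variance = trace(Sigma) = Σ λ_i = 37 + 32 + 20 = 89.

Step 2 — fraction explained by component i = λ_i / Σ λ:
  PC1: 37/89 = 0.4157
  PC2: 32/89 = 0.3596
  PC3: 20/89 = 0.2247

Step 3 — cumulative fraction after k components = (λ_1 + ... + λ_k) / Σ λ:
  k = 1: 37/89 = 0.4157
  k = 2: (37 + 32)/89 = 69/89 = 0.7753
  k = 3: (37 + 32 + 20)/89 = 89/89 = 1

Summary (fraction, with percent):

explained: PC1 0.4157 (41.57%), PC2 0.3596 (35.96%), PC3 0.2247 (22.47%);  cumulative: 0.4157, 0.7753, 1


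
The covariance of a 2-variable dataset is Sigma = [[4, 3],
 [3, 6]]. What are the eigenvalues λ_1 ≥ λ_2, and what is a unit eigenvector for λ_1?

Step 1 — characteristic polynomial of 2×2 Sigma:
  det(Sigma - λI) = λ² - trace · λ + det = 0.
  trace = 4 + 6 = 10, det = 4·6 - (3)² = 15.
Step 2 — discriminant:
  Δ = trace² - 4·det = 100 - 60 = 40.
Step 3 — eigenvalues:
  λ = (trace ± √Δ)/2 = (10 ± 6.3246)/2,
  λ_1 = 8.1623,  λ_2 = 1.8377.

Step 4 — unit eigenvector for λ_1: solve (Sigma - λ_1 I)v = 0. First row:
  (4 - 8.1623)·v_x + (3)·v_y = 0, i.e. (-4.1623)·v_x + (3)·v_y = 0,
  so v ∝ (b, λ_1 - a) = (3, 4.1623) = u.
  ||u|| = √((3)² + (4.1623)²) = √(26.3246) ≈ 5.1307,
  v_1 = u/||u|| ≈ (0.5847, 0.8112) (||v_1|| = 1).

λ_1 = 8.1623,  λ_2 = 1.8377;  v_1 ≈ (0.5847, 0.8112)


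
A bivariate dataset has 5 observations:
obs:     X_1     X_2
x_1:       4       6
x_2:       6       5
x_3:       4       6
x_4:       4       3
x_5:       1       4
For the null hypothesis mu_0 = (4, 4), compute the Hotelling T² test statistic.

Step 1 — sample mean vector:
  mean(X_1) = (4 + 6 + 4 + 4 + 1) / 5 = 19/5 = 3.8
  mean(X_2) = (6 + 5 + 6 + 3 + 4) / 5 = 24/5 = 4.8
  x̄ = (3.8, 4.8),  deviation x̄ - mu_0 = (3.8, 4.8) - (4, 4) = (-0.2, 0.8).

Step 2 — sample covariance matrix, S[i,j] = (1/(n-1)) · Σ_k (x_{k,i} - mean_i) · (x_{k,j} - mean_j), divisor n-1 = 4:
  S[X_1,X_1] = ((0.2)·(0.2) + (2.2)·(2.2) + (0.2)·(0.2) + (0.2)·(0.2) + (-2.8)·(-2.8)) / 4 = 12.8/4 = 3.2
  S[X_1,X_2] = ((0.2)·(1.2) + (2.2)·(0.2) + (0.2)·(1.2) + (0.2)·(-1.8) + (-2.8)·(-0.8)) / 4 = 2.8/4 = 0.7
  S[X_2,X_2] = ((1.2)·(1.2) + (0.2)·(0.2) + (1.2)·(1.2) + (-1.8)·(-1.8) + (-0.8)·(-0.8)) / 4 = 6.8/4 = 1.7
  S = [[3.2, 0.7],
 [0.7, 1.7]].

Step 3 — invert S. det(S) = 3.2·1.7 - (0.7)² = 4.95.
  S^{-1} = (1/det) · [[d, -b], [-b, a]] = [[0.3434, -0.1414],
 [-0.1414, 0.6465]].

Step 4 — quadratic form (x̄ - mu_0)^T · S^{-1} · (x̄ - mu_0):
  S^{-1} · (x̄ - mu_0) = (-0.1818, 0.5455),
  (x̄ - mu_0)^T · [...] = (-0.2)·(-0.1818) + (0.8)·(0.5455) = 0.4727.

Step 5 — scale by n: T² = 5 · 0.4727 = 2.3636.

T² ≈ 2.3636


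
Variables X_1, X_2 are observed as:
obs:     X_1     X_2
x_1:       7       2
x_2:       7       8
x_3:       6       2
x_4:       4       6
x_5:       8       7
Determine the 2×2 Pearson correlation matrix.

Step 1 — column means:
  mean(X_1) = (7 + 7 + 6 + 4 + 8) / 5 = 32/5 = 6.4
  mean(X_2) = (2 + 8 + 2 + 6 + 7) / 5 = 25/5 = 5

Step 2 — sample variances and covariances s[i,j] = (1/(n-1)) · Σ_k (x_{k,i} - mean_i) · (x_{k,j} - mean_j), with n-1 = 4:
  s[X_1,X_1] = ((0.6)·(0.6) + (0.6)·(0.6) + (-0.4)·(-0.4) + (-2.4)·(-2.4) + (1.6)·(1.6)) / 4 = 9.2/4 = 2.3
  s[X_1,X_2] = ((0.6)·(-3) + (0.6)·(3) + (-0.4)·(-3) + (-2.4)·(1) + (1.6)·(2)) / 4 = 2/4 = 0.5
  s[X_2,X_2] = ((-3)·(-3) + (3)·(3) + (-3)·(-3) + (1)·(1) + (2)·(2)) / 4 = 32/4 = 8
  Sample standard deviations s_i = √(s[i,i]):
  s(X_1) = √(2.3) = 1.5166
  s(X_2) = √(8) = 2.8284

Step 3 — r_{ij} = s_{ij} / (s_i · s_j):
  r[X_1,X_1] = 1 (diagonal).
  r[X_1,X_2] = 0.5 / (1.5166 · 2.8284) = 0.5 / 4.2895 = 0.1166
  r[X_2,X_2] = 1 (diagonal).

R is symmetric with unit diagonal. Assembling:

R = [[1, 0.1166],
 [0.1166, 1]]


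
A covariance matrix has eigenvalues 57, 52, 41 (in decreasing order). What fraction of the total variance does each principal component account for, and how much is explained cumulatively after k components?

Step 1 — total variance = trace(Sigma) = Σ λ_i = 57 + 52 + 41 = 150.

Step 2 — fraction explained by component i = λ_i / Σ λ:
  PC1: 57/150 = 0.38
  PC2: 52/150 = 0.3467
  PC3: 41/150 = 0.2733

Step 3 — cumulative fraction after k components = (λ_1 + ... + λ_k) / Σ λ:
  k = 1: 57/150 = 0.38
  k = 2: (57 + 52)/150 = 109/150 = 0.7267
  k = 3: (57 + 52 + 41)/150 = 150/150 = 1

Summary (fraction, with percent):

explained: PC1 0.38 (38%), PC2 0.3467 (34.67%), PC3 0.2733 (27.33%);  cumulative: 0.38, 0.7267, 1


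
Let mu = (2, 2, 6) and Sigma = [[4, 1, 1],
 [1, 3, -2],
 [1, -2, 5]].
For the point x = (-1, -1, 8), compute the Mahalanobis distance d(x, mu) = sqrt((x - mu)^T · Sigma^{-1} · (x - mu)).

Step 1 — centre the observation: (x - mu) = (-3, -3, 2).

Step 2 — invert Sigma (cofactor / det for 3×3, or solve directly):
  Sigma^{-1} = [[0.3438, -0.2188, -0.1562],
 [-0.2188, 0.5938, 0.2812],
 [-0.1562, 0.2812, 0.3438]].

Step 3 — form the quadratic (x - mu)^T · Sigma^{-1} · (x - mu):
  Sigma^{-1} · (x - mu) = (-0.6875, -0.5625, 0.3125).
  (x - mu)^T · [Sigma^{-1} · (x - mu)] = (-3)·(-0.6875) + (-3)·(-0.5625) + (2)·(0.3125) = 4.375.

Step 4 — take square root: d = √(4.375) ≈ 2.0917.

d(x, mu) = √(4.375) ≈ 2.0917


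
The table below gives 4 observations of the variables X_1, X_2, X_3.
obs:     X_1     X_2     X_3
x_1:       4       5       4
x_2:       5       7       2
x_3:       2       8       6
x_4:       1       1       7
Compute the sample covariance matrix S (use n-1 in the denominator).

Step 1 — column means:
  mean(X_1) = (4 + 5 + 2 + 1) / 4 = 12/4 = 3
  mean(X_2) = (5 + 7 + 8 + 1) / 4 = 21/4 = 5.25
  mean(X_3) = (4 + 2 + 6 + 7) / 4 = 19/4 = 4.75

Step 2 — sample covariance S[i,j] = (1/(n-1)) · Σ_k (x_{k,i} - mean_i) · (x_{k,j} - mean_j), with n-1 = 3.
  S[X_1,X_1] = ((1)·(1) + (2)·(2) + (-1)·(-1) + (-2)·(-2)) / 3 = 10/3 = 3.3333
  S[X_1,X_2] = ((1)·(-0.25) + (2)·(1.75) + (-1)·(2.75) + (-2)·(-4.25)) / 3 = 9/3 = 3
  S[X_1,X_3] = ((1)·(-0.75) + (2)·(-2.75) + (-1)·(1.25) + (-2)·(2.25)) / 3 = -12/3 = -4
  S[X_2,X_2] = ((-0.25)·(-0.25) + (1.75)·(1.75) + (2.75)·(2.75) + (-4.25)·(-4.25)) / 3 = 28.75/3 = 9.5833
  S[X_2,X_3] = ((-0.25)·(-0.75) + (1.75)·(-2.75) + (2.75)·(1.25) + (-4.25)·(2.25)) / 3 = -10.75/3 = -3.5833
  S[X_3,X_3] = ((-0.75)·(-0.75) + (-2.75)·(-2.75) + (1.25)·(1.25) + (2.25)·(2.25)) / 3 = 14.75/3 = 4.9167

S is symmetric (S[j,i] = S[i,j]). Assembling:

S = [[3.3333, 3, -4],
 [3, 9.5833, -3.5833],
 [-4, -3.5833, 4.9167]]


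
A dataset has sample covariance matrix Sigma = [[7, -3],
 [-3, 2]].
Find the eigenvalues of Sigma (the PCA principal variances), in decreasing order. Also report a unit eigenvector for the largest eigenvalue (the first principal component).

Step 1 — characteristic polynomial of 2×2 Sigma:
  det(Sigma - λI) = λ² - trace · λ + det = 0.
  trace = 7 + 2 = 9, det = 7·2 - (-3)² = 5.
Step 2 — discriminant:
  Δ = trace² - 4·det = 81 - 20 = 61.
Step 3 — eigenvalues:
  λ = (trace ± √Δ)/2 = (9 ± 7.8102)/2,
  λ_1 = 8.4051,  λ_2 = 0.5949.

Step 4 — unit eigenvector for λ_1: solve (Sigma - λ_1 I)v = 0. First row:
  (7 - 8.4051)·v_x + (-3)·v_y = 0, i.e. (-1.4051)·v_x + (-3)·v_y = 0,
  so v ∝ (b, λ_1 - a) = (-3, 1.4051); multiply by -1 so the first entry is positive: u = (3, -1.4051).
  ||u|| = √((3)² + (-1.4051)²) = √(10.9744) ≈ 3.3128,
  v_1 = u/||u|| ≈ (0.9056, -0.4242) (||v_1|| = 1).

λ_1 = 8.4051,  λ_2 = 0.5949;  v_1 ≈ (0.9056, -0.4242)


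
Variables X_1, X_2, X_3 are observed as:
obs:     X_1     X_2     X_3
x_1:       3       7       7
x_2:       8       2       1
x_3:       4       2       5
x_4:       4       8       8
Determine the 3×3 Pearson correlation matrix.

Step 1 — column means:
  mean(X_1) = (3 + 8 + 4 + 4) / 4 = 19/4 = 4.75
  mean(X_2) = (7 + 2 + 2 + 8) / 4 = 19/4 = 4.75
  mean(X_3) = (7 + 1 + 5 + 8) / 4 = 21/4 = 5.25

Step 2 — sample variances and covariances s[i,j] = (1/(n-1)) · Σ_k (x_{k,i} - mean_i) · (x_{k,j} - mean_j), with n-1 = 3:
  s[X_1,X_1] = ((-1.75)·(-1.75) + (3.25)·(3.25) + (-0.75)·(-0.75) + (-0.75)·(-0.75)) / 3 = 14.75/3 = 4.9167
  s[X_1,X_2] = ((-1.75)·(2.25) + (3.25)·(-2.75) + (-0.75)·(-2.75) + (-0.75)·(3.25)) / 3 = -13.25/3 = -4.4167
  s[X_1,X_3] = ((-1.75)·(1.75) + (3.25)·(-4.25) + (-0.75)·(-0.25) + (-0.75)·(2.75)) / 3 = -18.75/3 = -6.25
  s[X_2,X_2] = ((2.25)·(2.25) + (-2.75)·(-2.75) + (-2.75)·(-2.75) + (3.25)·(3.25)) / 3 = 30.75/3 = 10.25
  s[X_2,X_3] = ((2.25)·(1.75) + (-2.75)·(-4.25) + (-2.75)·(-0.25) + (3.25)·(2.75)) / 3 = 25.25/3 = 8.4167
  s[X_3,X_3] = ((1.75)·(1.75) + (-4.25)·(-4.25) + (-0.25)·(-0.25) + (2.75)·(2.75)) / 3 = 28.75/3 = 9.5833
  Sample standard deviations s_i = √(s[i,i]):
  s(X_1) = √(4.9167) = 2.2174
  s(X_2) = √(10.25) = 3.2016
  s(X_3) = √(9.5833) = 3.0957

Step 3 — r_{ij} = s_{ij} / (s_i · s_j):
  r[X_1,X_1] = 1 (diagonal).
  r[X_1,X_2] = -4.4167 / (2.2174 · 3.2016) = -4.4167 / 7.099 = -0.6222
  r[X_1,X_3] = -6.25 / (2.2174 · 3.0957) = -6.25 / 6.8643 = -0.9105
  r[X_2,X_2] = 1 (diagonal).
  r[X_2,X_3] = 8.4167 / (3.2016 · 3.0957) = 8.4167 / 9.9111 = 0.8492
  r[X_3,X_3] = 1 (diagonal).

R is symmetric with unit diagonal. Assembling:

R = [[1, -0.6222, -0.9105],
 [-0.6222, 1, 0.8492],
 [-0.9105, 0.8492, 1]]


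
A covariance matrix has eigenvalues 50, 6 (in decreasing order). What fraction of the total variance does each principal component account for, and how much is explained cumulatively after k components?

Step 1 — total variance = trace(Sigma) = Σ λ_i = 50 + 6 = 56.

Step 2 — fraction explained by component i = λ_i / Σ λ:
  PC1: 50/56 = 0.8929
  PC2: 6/56 = 0.1071

Step 3 — cumulative fraction after k components = (λ_1 + ... + λ_k) / Σ λ:
  k = 1: 50/56 = 0.8929
  k = 2: (50 + 6)/56 = 56/56 = 1

Summary (fraction, with percent):

explained: PC1 0.8929 (89.29%), PC2 0.1071 (10.71%);  cumulative: 0.8929, 1


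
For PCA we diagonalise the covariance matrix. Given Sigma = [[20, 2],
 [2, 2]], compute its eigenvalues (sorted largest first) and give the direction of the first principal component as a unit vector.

Step 1 — characteristic polynomial of 2×2 Sigma:
  det(Sigma - λI) = λ² - trace · λ + det = 0.
  trace = 20 + 2 = 22, det = 20·2 - (2)² = 36.
Step 2 — discriminant:
  Δ = trace² - 4·det = 484 - 144 = 340.
Step 3 — eigenvalues:
  λ = (trace ± √Δ)/2 = (22 ± 18.4391)/2,
  λ_1 = 20.2195,  λ_2 = 1.7805.

Step 4 — unit eigenvector for λ_1: solve (Sigma - λ_1 I)v = 0. First row:
  (20 - 20.2195)·v_x + (2)·v_y = 0, i.e. (-0.2195)·v_x + (2)·v_y = 0,
  so v ∝ (b, λ_1 - a) = (2, 0.2195) = u.
  ||u|| = √((2)² + (0.2195)²) = √(4.0482) ≈ 2.012,
  v_1 = u/||u|| ≈ (0.994, 0.1091) (||v_1|| = 1).

λ_1 = 20.2195,  λ_2 = 1.7805;  v_1 ≈ (0.994, 0.1091)


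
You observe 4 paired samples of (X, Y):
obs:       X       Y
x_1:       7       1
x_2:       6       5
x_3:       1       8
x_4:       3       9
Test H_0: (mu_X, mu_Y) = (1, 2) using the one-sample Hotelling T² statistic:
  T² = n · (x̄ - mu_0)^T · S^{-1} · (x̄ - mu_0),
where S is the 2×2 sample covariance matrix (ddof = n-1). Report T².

Step 1 — sample mean vector:
  mean(X) = (7 + 6 + 1 + 3) / 4 = 17/4 = 4.25
  mean(Y) = (1 + 5 + 8 + 9) / 4 = 23/4 = 5.75
  x̄ = (4.25, 5.75),  deviation x̄ - mu_0 = (4.25, 5.75) - (1, 2) = (3.25, 3.75).

Step 2 — sample covariance matrix, S[i,j] = (1/(n-1)) · Σ_k (x_{k,i} - mean_i) · (x_{k,j} - mean_j), divisor n-1 = 3:
  S[X,X] = ((2.75)·(2.75) + (1.75)·(1.75) + (-3.25)·(-3.25) + (-1.25)·(-1.25)) / 3 = 22.75/3 = 7.5833
  S[X,Y] = ((2.75)·(-4.75) + (1.75)·(-0.75) + (-3.25)·(2.25) + (-1.25)·(3.25)) / 3 = -25.75/3 = -8.5833
  S[Y,Y] = ((-4.75)·(-4.75) + (-0.75)·(-0.75) + (2.25)·(2.25) + (3.25)·(3.25)) / 3 = 38.75/3 = 12.9167
  S = [[7.5833, -8.5833],
 [-8.5833, 12.9167]].

Step 3 — invert S. det(S) = 7.5833·12.9167 - (-8.5833)² = 24.2778.
  S^{-1} = (1/det) · [[d, -b], [-b, a]] = [[0.532, 0.3535],
 [0.3535, 0.3124]].

Step 4 — quadratic form (x̄ - mu_0)^T · S^{-1} · (x̄ - mu_0):
  S^{-1} · (x̄ - mu_0) = (3.0549, 2.3204),
  (x̄ - mu_0)^T · [...] = (3.25)·(3.0549) + (3.75)·(2.3204) = 18.6299.

Step 5 — scale by n: T² = 4 · 18.6299 = 74.5195.

T² ≈ 74.5195


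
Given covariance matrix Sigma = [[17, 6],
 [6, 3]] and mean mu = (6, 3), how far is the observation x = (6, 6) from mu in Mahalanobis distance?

Step 1 — centre the observation: (x - mu) = (0, 3).

Step 2 — invert Sigma. det(Sigma) = 17·3 - (6)² = 15.
  Sigma^{-1} = (1/det) · [[d, -b], [-b, a]] = [[0.2, -0.4],
 [-0.4, 1.1333]].

Step 3 — form the quadratic (x - mu)^T · Sigma^{-1} · (x - mu):
  Sigma^{-1} · (x - mu) = (-1.2, 3.4).
  (x - mu)^T · [Sigma^{-1} · (x - mu)] = (0)·(-1.2) + (3)·(3.4) = 10.2.

Step 4 — take square root: d = √(10.2) ≈ 3.1937.

d(x, mu) = √(10.2) ≈ 3.1937


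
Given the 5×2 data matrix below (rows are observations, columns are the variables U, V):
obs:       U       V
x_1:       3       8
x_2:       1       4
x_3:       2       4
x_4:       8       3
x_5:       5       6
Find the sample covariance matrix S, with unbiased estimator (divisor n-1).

Step 1 — column means:
  mean(U) = (3 + 1 + 2 + 8 + 5) / 5 = 19/5 = 3.8
  mean(V) = (8 + 4 + 4 + 3 + 6) / 5 = 25/5 = 5

Step 2 — sample covariance S[i,j] = (1/(n-1)) · Σ_k (x_{k,i} - mean_i) · (x_{k,j} - mean_j), with n-1 = 4.
  S[U,U] = ((-0.8)·(-0.8) + (-2.8)·(-2.8) + (-1.8)·(-1.8) + (4.2)·(4.2) + (1.2)·(1.2)) / 4 = 30.8/4 = 7.7
  S[U,V] = ((-0.8)·(3) + (-2.8)·(-1) + (-1.8)·(-1) + (4.2)·(-2) + (1.2)·(1)) / 4 = -5/4 = -1.25
  S[V,V] = ((3)·(3) + (-1)·(-1) + (-1)·(-1) + (-2)·(-2) + (1)·(1)) / 4 = 16/4 = 4

S is symmetric (S[j,i] = S[i,j]). Assembling:

S = [[7.7, -1.25],
 [-1.25, 4]]


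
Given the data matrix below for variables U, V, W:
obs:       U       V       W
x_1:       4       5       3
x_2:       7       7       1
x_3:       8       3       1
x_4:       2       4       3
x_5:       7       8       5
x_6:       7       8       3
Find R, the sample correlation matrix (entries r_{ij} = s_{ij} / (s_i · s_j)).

Step 1 — column means:
  mean(U) = (4 + 7 + 8 + 2 + 7 + 7) / 6 = 35/6 = 5.8333
  mean(V) = (5 + 7 + 3 + 4 + 8 + 8) / 6 = 35/6 = 5.8333
  mean(W) = (3 + 1 + 1 + 3 + 5 + 3) / 6 = 16/6 = 2.6667

Step 2 — sample variances and covariances s[i,j] = (1/(n-1)) · Σ_k (x_{k,i} - mean_i) · (x_{k,j} - mean_j), with n-1 = 5:
  s[U,U] = ((-1.8333)·(-1.8333) + (1.1667)·(1.1667) + (2.1667)·(2.1667) + (-3.8333)·(-3.8333) + (1.1667)·(1.1667) + (1.1667)·(1.1667)) / 5 = 26.8333/5 = 5.3667
  s[U,V] = ((-1.8333)·(-0.8333) + (1.1667)·(1.1667) + (2.1667)·(-2.8333) + (-3.8333)·(-1.8333) + (1.1667)·(2.1667) + (1.1667)·(2.1667)) / 5 = 8.8333/5 = 1.7667
  s[U,W] = ((-1.8333)·(0.3333) + (1.1667)·(-1.6667) + (2.1667)·(-1.6667) + (-3.8333)·(0.3333) + (1.1667)·(2.3333) + (1.1667)·(0.3333)) / 5 = -4.3333/5 = -0.8667
  s[V,V] = ((-0.8333)·(-0.8333) + (1.1667)·(1.1667) + (-2.8333)·(-2.8333) + (-1.8333)·(-1.8333) + (2.1667)·(2.1667) + (2.1667)·(2.1667)) / 5 = 22.8333/5 = 4.5667
  s[V,W] = ((-0.8333)·(0.3333) + (1.1667)·(-1.6667) + (-2.8333)·(-1.6667) + (-1.8333)·(0.3333) + (2.1667)·(2.3333) + (2.1667)·(0.3333)) / 5 = 7.6667/5 = 1.5333
  s[W,W] = ((0.3333)·(0.3333) + (-1.6667)·(-1.6667) + (-1.6667)·(-1.6667) + (0.3333)·(0.3333) + (2.3333)·(2.3333) + (0.3333)·(0.3333)) / 5 = 11.3333/5 = 2.2667
  Sample standard deviations s_i = √(s[i,i]):
  s(U) = √(5.3667) = 2.3166
  s(V) = √(4.5667) = 2.137
  s(W) = √(2.2667) = 1.5055

Step 3 — r_{ij} = s_{ij} / (s_i · s_j):
  r[U,U] = 1 (diagonal).
  r[U,V] = 1.7667 / (2.3166 · 2.137) = 1.7667 / 4.9505 = 0.3569
  r[U,W] = -0.8667 / (2.3166 · 1.5055) = -0.8667 / 3.4878 = -0.2485
  r[V,V] = 1 (diagonal).
  r[V,W] = 1.5333 / (2.137 · 1.5055) = 1.5333 / 3.2173 = 0.4766
  r[W,W] = 1 (diagonal).

R is symmetric with unit diagonal. Assembling:

R = [[1, 0.3569, -0.2485],
 [0.3569, 1, 0.4766],
 [-0.2485, 0.4766, 1]]


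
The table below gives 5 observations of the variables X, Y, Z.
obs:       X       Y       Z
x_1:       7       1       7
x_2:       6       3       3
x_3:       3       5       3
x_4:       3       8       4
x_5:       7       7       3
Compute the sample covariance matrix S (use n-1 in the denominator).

Step 1 — column means:
  mean(X) = (7 + 6 + 3 + 3 + 7) / 5 = 26/5 = 5.2
  mean(Y) = (1 + 3 + 5 + 8 + 7) / 5 = 24/5 = 4.8
  mean(Z) = (7 + 3 + 3 + 4 + 3) / 5 = 20/5 = 4

Step 2 — sample covariance S[i,j] = (1/(n-1)) · Σ_k (x_{k,i} - mean_i) · (x_{k,j} - mean_j), with n-1 = 4.
  S[X,X] = ((1.8)·(1.8) + (0.8)·(0.8) + (-2.2)·(-2.2) + (-2.2)·(-2.2) + (1.8)·(1.8)) / 4 = 16.8/4 = 4.2
  S[X,Y] = ((1.8)·(-3.8) + (0.8)·(-1.8) + (-2.2)·(0.2) + (-2.2)·(3.2) + (1.8)·(2.2)) / 4 = -11.8/4 = -2.95
  S[X,Z] = ((1.8)·(3) + (0.8)·(-1) + (-2.2)·(-1) + (-2.2)·(0) + (1.8)·(-1)) / 4 = 5/4 = 1.25
  S[Y,Y] = ((-3.8)·(-3.8) + (-1.8)·(-1.8) + (0.2)·(0.2) + (3.2)·(3.2) + (2.2)·(2.2)) / 4 = 32.8/4 = 8.2
  S[Y,Z] = ((-3.8)·(3) + (-1.8)·(-1) + (0.2)·(-1) + (3.2)·(0) + (2.2)·(-1)) / 4 = -12/4 = -3
  S[Z,Z] = ((3)·(3) + (-1)·(-1) + (-1)·(-1) + (0)·(0) + (-1)·(-1)) / 4 = 12/4 = 3

S is symmetric (S[j,i] = S[i,j]). Assembling:

S = [[4.2, -2.95, 1.25],
 [-2.95, 8.2, -3],
 [1.25, -3, 3]]


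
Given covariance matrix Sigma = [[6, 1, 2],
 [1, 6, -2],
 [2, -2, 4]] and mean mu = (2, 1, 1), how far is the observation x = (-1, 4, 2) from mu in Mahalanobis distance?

Step 1 — centre the observation: (x - mu) = (-3, 3, 1).

Step 2 — invert Sigma (cofactor / det for 3×3, or solve directly):
  Sigma^{-1} = [[0.2381, -0.0952, -0.1667],
 [-0.0952, 0.2381, 0.1667],
 [-0.1667, 0.1667, 0.4167]].

Step 3 — form the quadratic (x - mu)^T · Sigma^{-1} · (x - mu):
  Sigma^{-1} · (x - mu) = (-1.1667, 1.1667, 1.4167).
  (x - mu)^T · [Sigma^{-1} · (x - mu)] = (-3)·(-1.1667) + (3)·(1.1667) + (1)·(1.4167) = 8.4167.

Step 4 — take square root: d = √(8.4167) ≈ 2.9011.

d(x, mu) = √(8.4167) ≈ 2.9011


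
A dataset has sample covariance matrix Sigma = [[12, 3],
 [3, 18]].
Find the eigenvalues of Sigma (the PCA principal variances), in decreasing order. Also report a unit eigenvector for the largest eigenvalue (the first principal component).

Step 1 — characteristic polynomial of 2×2 Sigma:
  det(Sigma - λI) = λ² - trace · λ + det = 0.
  trace = 12 + 18 = 30, det = 12·18 - (3)² = 207.
Step 2 — discriminant:
  Δ = trace² - 4·det = 900 - 828 = 72.
Step 3 — eigenvalues:
  λ = (trace ± √Δ)/2 = (30 ± 8.4853)/2,
  λ_1 = 19.2426,  λ_2 = 10.7574.

Step 4 — unit eigenvector for λ_1: solve (Sigma - λ_1 I)v = 0. First row:
  (12 - 19.2426)·v_x + (3)·v_y = 0, i.e. (-7.2426)·v_x + (3)·v_y = 0,
  so v ∝ (b, λ_1 - a) = (3, 7.2426) = u.
  ||u|| = √((3)² + (7.2426)²) = √(61.4558) ≈ 7.8394,
  v_1 = u/||u|| ≈ (0.3827, 0.9239) (||v_1|| = 1).

λ_1 = 19.2426,  λ_2 = 10.7574;  v_1 ≈ (0.3827, 0.9239)
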